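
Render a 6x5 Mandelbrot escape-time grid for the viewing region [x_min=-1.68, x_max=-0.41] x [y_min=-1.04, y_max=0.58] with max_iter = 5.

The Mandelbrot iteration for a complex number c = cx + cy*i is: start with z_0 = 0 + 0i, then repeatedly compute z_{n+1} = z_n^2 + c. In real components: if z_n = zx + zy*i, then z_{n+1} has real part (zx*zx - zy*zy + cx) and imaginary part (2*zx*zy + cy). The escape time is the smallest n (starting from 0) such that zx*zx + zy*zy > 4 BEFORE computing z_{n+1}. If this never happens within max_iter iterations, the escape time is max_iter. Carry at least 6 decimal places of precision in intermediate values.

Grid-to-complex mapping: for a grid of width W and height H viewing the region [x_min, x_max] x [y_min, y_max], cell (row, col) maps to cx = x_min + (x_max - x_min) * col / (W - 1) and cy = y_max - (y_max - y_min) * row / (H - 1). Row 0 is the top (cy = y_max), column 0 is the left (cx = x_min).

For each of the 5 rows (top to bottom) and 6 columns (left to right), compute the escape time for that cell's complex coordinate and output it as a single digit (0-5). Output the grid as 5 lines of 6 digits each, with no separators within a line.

Answer: 334555
455555
455555
333455
233334

Derivation:
(row=0, col=0): c = -1.6800 + 0.5800i → escape time 3
(row=0, col=1): c = -1.4260 + 0.5800i → escape time 3
(row=0, col=2): c = -1.1720 + 0.5800i → escape time 4
(row=0, col=3): c = -0.9180 + 0.5800i → escape time 5
(row=0, col=4): c = -0.6640 + 0.5800i → escape time 5
(row=0, col=5): c = -0.4100 + 0.5800i → escape time 5
(row=1, col=0): c = -1.6800 + 0.1750i → escape time 4
(row=1, col=1): c = -1.4260 + 0.1750i → escape time 5
(row=1, col=2): c = -1.1720 + 0.1750i → escape time 5
(row=1, col=3): c = -0.9180 + 0.1750i → escape time 5
(row=1, col=4): c = -0.6640 + 0.1750i → escape time 5
(row=1, col=5): c = -0.4100 + 0.1750i → escape time 5
(row=2, col=0): c = -1.6800 + -0.2300i → escape time 4
(row=2, col=1): c = -1.4260 + -0.2300i → escape time 5
(row=2, col=2): c = -1.1720 + -0.2300i → escape time 5
(row=2, col=3): c = -0.9180 + -0.2300i → escape time 5
(row=2, col=4): c = -0.6640 + -0.2300i → escape time 5
(row=2, col=5): c = -0.4100 + -0.2300i → escape time 5
(row=3, col=0): c = -1.6800 + -0.6350i → escape time 3
(row=3, col=1): c = -1.4260 + -0.6350i → escape time 3
(row=3, col=2): c = -1.1720 + -0.6350i → escape time 3
(row=3, col=3): c = -0.9180 + -0.6350i → escape time 4
(row=3, col=4): c = -0.6640 + -0.6350i → escape time 5
(row=3, col=5): c = -0.4100 + -0.6350i → escape time 5
(row=4, col=0): c = -1.6800 + -1.0400i → escape time 2
(row=4, col=1): c = -1.4260 + -1.0400i → escape time 3
(row=4, col=2): c = -1.1720 + -1.0400i → escape time 3
(row=4, col=3): c = -0.9180 + -1.0400i → escape time 3
(row=4, col=4): c = -0.6640 + -1.0400i → escape time 3
(row=4, col=5): c = -0.4100 + -1.0400i → escape time 4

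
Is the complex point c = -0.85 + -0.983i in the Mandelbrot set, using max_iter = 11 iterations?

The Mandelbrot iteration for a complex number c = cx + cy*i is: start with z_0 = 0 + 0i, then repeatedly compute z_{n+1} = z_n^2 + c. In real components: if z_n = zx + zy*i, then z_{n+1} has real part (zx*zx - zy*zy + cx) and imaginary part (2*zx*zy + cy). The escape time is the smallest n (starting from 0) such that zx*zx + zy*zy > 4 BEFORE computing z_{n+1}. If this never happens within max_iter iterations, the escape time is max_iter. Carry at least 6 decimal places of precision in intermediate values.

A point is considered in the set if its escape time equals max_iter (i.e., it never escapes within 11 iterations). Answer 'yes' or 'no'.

Answer: no

Derivation:
z_0 = 0 + 0i, c = -0.8500 + -0.9830i
Iter 1: z = -0.8500 + -0.9830i, |z|^2 = 1.6888
Iter 2: z = -1.0938 + 0.6881i, |z|^2 = 1.6699
Iter 3: z = -0.1271 + -2.4883i, |z|^2 = 6.2077
Escaped at iteration 3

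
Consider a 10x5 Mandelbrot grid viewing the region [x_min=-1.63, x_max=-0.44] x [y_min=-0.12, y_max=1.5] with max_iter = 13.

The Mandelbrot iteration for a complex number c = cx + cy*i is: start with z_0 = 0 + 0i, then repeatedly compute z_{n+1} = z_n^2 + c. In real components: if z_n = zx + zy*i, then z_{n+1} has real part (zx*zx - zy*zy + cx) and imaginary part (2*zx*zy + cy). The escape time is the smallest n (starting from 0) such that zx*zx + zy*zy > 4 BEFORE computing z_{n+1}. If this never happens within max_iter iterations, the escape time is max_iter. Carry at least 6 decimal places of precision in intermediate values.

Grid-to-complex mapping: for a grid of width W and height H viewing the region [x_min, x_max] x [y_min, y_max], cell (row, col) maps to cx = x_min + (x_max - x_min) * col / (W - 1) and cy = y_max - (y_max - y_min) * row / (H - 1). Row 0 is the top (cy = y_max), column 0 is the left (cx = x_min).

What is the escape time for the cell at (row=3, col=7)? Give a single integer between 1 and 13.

Answer: 13

Derivation:
z_0 = 0 + 0i, c = -0.7044 + 0.2850i
Iter 1: z = -0.7044 + 0.2850i, |z|^2 = 0.5775
Iter 2: z = -0.2894 + -0.1165i, |z|^2 = 0.0973
Iter 3: z = -0.6343 + 0.3525i, |z|^2 = 0.5265
Iter 4: z = -0.4264 + -0.1621i, |z|^2 = 0.2081
Iter 5: z = -0.5489 + 0.4232i, |z|^2 = 0.4804
Iter 6: z = -0.5823 + -0.1796i, |z|^2 = 0.3713
Iter 7: z = -0.3977 + 0.4942i, |z|^2 = 0.4024
Iter 8: z = -0.7905 + -0.1081i, |z|^2 = 0.6366
Iter 9: z = -0.0912 + 0.4558i, |z|^2 = 0.2161
Iter 10: z = -0.9039 + 0.2018i, |z|^2 = 0.8578
Iter 11: z = 0.0719 + -0.0799i, |z|^2 = 0.0116
Iter 12: z = -0.7057 + 0.2735i, |z|^2 = 0.5728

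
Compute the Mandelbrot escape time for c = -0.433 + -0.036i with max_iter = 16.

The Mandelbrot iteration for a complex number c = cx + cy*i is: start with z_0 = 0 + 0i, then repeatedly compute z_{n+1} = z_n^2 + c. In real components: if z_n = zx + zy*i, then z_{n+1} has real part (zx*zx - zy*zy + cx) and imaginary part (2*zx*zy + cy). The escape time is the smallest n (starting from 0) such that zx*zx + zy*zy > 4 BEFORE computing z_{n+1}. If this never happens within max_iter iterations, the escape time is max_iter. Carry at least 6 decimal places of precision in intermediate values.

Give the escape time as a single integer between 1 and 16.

z_0 = 0 + 0i, c = -0.4330 + -0.0360i
Iter 1: z = -0.4330 + -0.0360i, |z|^2 = 0.1888
Iter 2: z = -0.2468 + -0.0048i, |z|^2 = 0.0609
Iter 3: z = -0.3721 + -0.0336i, |z|^2 = 0.1396
Iter 4: z = -0.2957 + -0.0110i, |z|^2 = 0.0875
Iter 5: z = -0.3457 + -0.0295i, |z|^2 = 0.1204
Iter 6: z = -0.3144 + -0.0156i, |z|^2 = 0.0991
Iter 7: z = -0.3344 + -0.0262i, |z|^2 = 0.1125
Iter 8: z = -0.3218 + -0.0185i, |z|^2 = 0.1039
Iter 9: z = -0.3298 + -0.0241i, |z|^2 = 0.1093
Iter 10: z = -0.3248 + -0.0201i, |z|^2 = 0.1059
Iter 11: z = -0.3279 + -0.0229i, |z|^2 = 0.1080
Iter 12: z = -0.3260 + -0.0210i, |z|^2 = 0.1067
Iter 13: z = -0.3272 + -0.0223i, |z|^2 = 0.1075
Iter 14: z = -0.3265 + -0.0214i, |z|^2 = 0.1070
Iter 15: z = -0.3269 + -0.0220i, |z|^2 = 0.1073

Answer: 16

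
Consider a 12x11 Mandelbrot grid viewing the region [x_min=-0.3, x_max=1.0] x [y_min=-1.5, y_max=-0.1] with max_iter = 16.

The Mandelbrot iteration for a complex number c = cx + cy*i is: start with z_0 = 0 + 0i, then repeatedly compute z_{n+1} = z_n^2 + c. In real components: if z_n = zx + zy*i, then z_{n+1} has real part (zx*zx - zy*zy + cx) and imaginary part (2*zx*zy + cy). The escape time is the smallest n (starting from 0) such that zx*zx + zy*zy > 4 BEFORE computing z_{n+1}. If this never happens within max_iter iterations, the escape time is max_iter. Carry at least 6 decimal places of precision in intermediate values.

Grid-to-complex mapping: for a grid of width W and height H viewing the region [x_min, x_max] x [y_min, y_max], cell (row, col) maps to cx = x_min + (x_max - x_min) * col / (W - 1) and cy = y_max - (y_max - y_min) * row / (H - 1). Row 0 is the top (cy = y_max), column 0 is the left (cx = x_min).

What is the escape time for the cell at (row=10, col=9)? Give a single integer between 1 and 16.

Answer: 2

Derivation:
z_0 = 0 + 0i, c = 0.7636 + -1.5000i
Iter 1: z = 0.7636 + -1.5000i, |z|^2 = 2.8331
Iter 2: z = -0.9032 + -3.7909i, |z|^2 = 15.1868
Escaped at iteration 2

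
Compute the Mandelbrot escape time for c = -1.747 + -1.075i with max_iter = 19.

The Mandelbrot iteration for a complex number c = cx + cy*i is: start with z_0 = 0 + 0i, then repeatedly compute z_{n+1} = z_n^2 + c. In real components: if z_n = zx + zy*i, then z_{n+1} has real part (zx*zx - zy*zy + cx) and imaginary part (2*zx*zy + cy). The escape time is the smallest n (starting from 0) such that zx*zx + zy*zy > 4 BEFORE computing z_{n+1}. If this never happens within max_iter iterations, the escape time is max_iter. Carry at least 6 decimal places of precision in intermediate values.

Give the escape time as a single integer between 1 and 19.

z_0 = 0 + 0i, c = -1.7470 + -1.0750i
Iter 1: z = -1.7470 + -1.0750i, |z|^2 = 4.2076
Escaped at iteration 1

Answer: 1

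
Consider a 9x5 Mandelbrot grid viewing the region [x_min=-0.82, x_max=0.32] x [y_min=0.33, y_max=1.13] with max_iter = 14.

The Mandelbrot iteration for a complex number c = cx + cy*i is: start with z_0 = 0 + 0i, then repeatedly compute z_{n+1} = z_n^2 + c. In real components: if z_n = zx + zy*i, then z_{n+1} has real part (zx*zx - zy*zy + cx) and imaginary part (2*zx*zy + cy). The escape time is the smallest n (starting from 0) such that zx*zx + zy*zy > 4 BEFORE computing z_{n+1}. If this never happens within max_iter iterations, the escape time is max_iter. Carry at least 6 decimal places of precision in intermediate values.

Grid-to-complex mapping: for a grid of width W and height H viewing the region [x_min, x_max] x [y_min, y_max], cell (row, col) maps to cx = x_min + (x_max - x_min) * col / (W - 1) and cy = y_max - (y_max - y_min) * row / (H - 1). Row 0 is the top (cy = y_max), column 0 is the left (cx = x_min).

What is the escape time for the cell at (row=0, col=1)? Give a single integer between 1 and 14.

Answer: 3

Derivation:
z_0 = 0 + 0i, c = -0.6775 + 1.1300i
Iter 1: z = -0.6775 + 1.1300i, |z|^2 = 1.7359
Iter 2: z = -1.4954 + -0.4011i, |z|^2 = 2.3971
Iter 3: z = 1.3978 + 2.3298i, |z|^2 = 7.3815
Escaped at iteration 3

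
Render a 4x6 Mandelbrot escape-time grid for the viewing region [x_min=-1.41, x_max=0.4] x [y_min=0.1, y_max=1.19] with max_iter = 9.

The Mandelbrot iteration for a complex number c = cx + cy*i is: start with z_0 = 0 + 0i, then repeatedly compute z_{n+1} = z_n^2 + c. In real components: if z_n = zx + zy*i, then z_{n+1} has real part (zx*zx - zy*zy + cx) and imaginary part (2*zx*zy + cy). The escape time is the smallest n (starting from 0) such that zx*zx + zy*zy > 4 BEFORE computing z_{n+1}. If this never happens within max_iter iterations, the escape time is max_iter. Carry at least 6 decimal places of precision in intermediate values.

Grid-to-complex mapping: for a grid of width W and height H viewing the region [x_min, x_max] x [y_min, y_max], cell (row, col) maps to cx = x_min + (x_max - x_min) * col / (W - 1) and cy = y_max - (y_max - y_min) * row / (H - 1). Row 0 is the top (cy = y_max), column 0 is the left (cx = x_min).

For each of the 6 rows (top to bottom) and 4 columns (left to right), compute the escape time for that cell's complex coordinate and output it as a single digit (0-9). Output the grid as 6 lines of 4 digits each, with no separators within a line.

Answer: 2332
3373
3494
3698
5999
9998

Derivation:
(row=0, col=0): c = -1.4100 + 1.1900i → escape time 2
(row=0, col=1): c = -0.8067 + 1.1900i → escape time 3
(row=0, col=2): c = -0.2033 + 1.1900i → escape time 3
(row=0, col=3): c = 0.4000 + 1.1900i → escape time 2
(row=1, col=0): c = -1.4100 + 0.9720i → escape time 3
(row=1, col=1): c = -0.8067 + 0.9720i → escape time 3
(row=1, col=2): c = -0.2033 + 0.9720i → escape time 7
(row=1, col=3): c = 0.4000 + 0.9720i → escape time 3
(row=2, col=0): c = -1.4100 + 0.7540i → escape time 3
(row=2, col=1): c = -0.8067 + 0.7540i → escape time 4
(row=2, col=2): c = -0.2033 + 0.7540i → escape time 9
(row=2, col=3): c = 0.4000 + 0.7540i → escape time 4
(row=3, col=0): c = -1.4100 + 0.5360i → escape time 3
(row=3, col=1): c = -0.8067 + 0.5360i → escape time 6
(row=3, col=2): c = -0.2033 + 0.5360i → escape time 9
(row=3, col=3): c = 0.4000 + 0.5360i → escape time 8
(row=4, col=0): c = -1.4100 + 0.3180i → escape time 5
(row=4, col=1): c = -0.8067 + 0.3180i → escape time 9
(row=4, col=2): c = -0.2033 + 0.3180i → escape time 9
(row=4, col=3): c = 0.4000 + 0.3180i → escape time 9
(row=5, col=0): c = -1.4100 + 0.1000i → escape time 9
(row=5, col=1): c = -0.8067 + 0.1000i → escape time 9
(row=5, col=2): c = -0.2033 + 0.1000i → escape time 9
(row=5, col=3): c = 0.4000 + 0.1000i → escape time 8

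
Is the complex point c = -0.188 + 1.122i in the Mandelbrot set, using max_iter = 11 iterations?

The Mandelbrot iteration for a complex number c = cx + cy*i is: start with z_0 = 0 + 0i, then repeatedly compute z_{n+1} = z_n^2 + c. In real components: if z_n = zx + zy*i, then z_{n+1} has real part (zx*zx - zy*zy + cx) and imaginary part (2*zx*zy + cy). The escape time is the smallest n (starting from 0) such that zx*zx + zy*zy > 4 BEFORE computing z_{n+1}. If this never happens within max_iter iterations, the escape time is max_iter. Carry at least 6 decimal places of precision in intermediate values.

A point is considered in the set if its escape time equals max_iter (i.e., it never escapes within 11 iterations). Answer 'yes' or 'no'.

z_0 = 0 + 0i, c = -0.1880 + 1.1220i
Iter 1: z = -0.1880 + 1.1220i, |z|^2 = 1.2942
Iter 2: z = -1.4115 + 0.7001i, |z|^2 = 2.4826
Iter 3: z = 1.3143 + -0.8545i, |z|^2 = 2.4575
Iter 4: z = 0.8091 + -1.1241i, |z|^2 = 1.9183
Iter 5: z = -0.7970 + -0.6970i, |z|^2 = 1.1211
Iter 6: z = -0.0386 + 2.2331i, |z|^2 = 4.9884
Escaped at iteration 6

Answer: no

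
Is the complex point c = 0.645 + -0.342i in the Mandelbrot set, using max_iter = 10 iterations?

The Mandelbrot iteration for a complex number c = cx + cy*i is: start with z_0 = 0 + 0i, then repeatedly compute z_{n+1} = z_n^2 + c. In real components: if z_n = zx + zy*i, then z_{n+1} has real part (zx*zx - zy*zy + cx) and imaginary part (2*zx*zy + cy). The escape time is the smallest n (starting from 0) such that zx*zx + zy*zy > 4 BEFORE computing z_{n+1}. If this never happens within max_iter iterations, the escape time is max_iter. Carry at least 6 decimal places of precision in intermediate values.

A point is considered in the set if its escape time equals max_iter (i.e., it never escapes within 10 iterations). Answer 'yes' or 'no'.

Answer: no

Derivation:
z_0 = 0 + 0i, c = 0.6450 + -0.3420i
Iter 1: z = 0.6450 + -0.3420i, |z|^2 = 0.5330
Iter 2: z = 0.9441 + -0.7832i, |z|^2 = 1.5046
Iter 3: z = 0.9229 + -1.8207i, |z|^2 = 4.1668
Escaped at iteration 3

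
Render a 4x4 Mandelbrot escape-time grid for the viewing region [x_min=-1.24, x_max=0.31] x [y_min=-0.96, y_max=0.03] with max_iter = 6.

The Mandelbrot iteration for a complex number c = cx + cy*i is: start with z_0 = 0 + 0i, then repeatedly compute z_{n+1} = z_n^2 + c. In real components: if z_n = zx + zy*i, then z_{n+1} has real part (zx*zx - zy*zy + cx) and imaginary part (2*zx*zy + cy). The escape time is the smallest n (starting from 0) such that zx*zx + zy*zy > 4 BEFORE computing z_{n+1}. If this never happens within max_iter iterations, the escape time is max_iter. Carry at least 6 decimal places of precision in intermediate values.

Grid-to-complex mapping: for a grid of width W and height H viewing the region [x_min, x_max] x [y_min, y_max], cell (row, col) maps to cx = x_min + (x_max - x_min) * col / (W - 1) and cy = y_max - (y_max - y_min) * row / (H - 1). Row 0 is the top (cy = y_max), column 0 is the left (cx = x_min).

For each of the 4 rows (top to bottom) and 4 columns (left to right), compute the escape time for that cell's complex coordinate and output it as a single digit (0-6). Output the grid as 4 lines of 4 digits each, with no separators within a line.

Answer: 6666
6666
3666
3464

Derivation:
(row=0, col=0): c = -1.2400 + 0.0300i → escape time 6
(row=0, col=1): c = -0.7233 + 0.0300i → escape time 6
(row=0, col=2): c = -0.2067 + 0.0300i → escape time 6
(row=0, col=3): c = 0.3100 + 0.0300i → escape time 6
(row=1, col=0): c = -1.2400 + -0.3000i → escape time 6
(row=1, col=1): c = -0.7233 + -0.3000i → escape time 6
(row=1, col=2): c = -0.2067 + -0.3000i → escape time 6
(row=1, col=3): c = 0.3100 + -0.3000i → escape time 6
(row=2, col=0): c = -1.2400 + -0.6300i → escape time 3
(row=2, col=1): c = -0.7233 + -0.6300i → escape time 6
(row=2, col=2): c = -0.2067 + -0.6300i → escape time 6
(row=2, col=3): c = 0.3100 + -0.6300i → escape time 6
(row=3, col=0): c = -1.2400 + -0.9600i → escape time 3
(row=3, col=1): c = -0.7233 + -0.9600i → escape time 4
(row=3, col=2): c = -0.2067 + -0.9600i → escape time 6
(row=3, col=3): c = 0.3100 + -0.9600i → escape time 4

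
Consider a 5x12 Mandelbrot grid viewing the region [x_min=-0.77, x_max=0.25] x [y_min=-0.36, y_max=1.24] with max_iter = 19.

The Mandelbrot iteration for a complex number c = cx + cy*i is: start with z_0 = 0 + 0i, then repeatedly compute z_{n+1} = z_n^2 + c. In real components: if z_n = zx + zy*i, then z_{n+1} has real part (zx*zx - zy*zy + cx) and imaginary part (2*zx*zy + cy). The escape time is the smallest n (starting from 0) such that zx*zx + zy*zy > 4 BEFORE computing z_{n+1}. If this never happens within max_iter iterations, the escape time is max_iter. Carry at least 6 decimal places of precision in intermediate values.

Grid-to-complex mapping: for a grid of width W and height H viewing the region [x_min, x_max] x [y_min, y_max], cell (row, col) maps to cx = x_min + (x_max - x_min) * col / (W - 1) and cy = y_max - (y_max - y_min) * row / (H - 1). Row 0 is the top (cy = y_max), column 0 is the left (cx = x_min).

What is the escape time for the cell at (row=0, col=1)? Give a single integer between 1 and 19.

z_0 = 0 + 0i, c = -0.5150 + 1.2400i
Iter 1: z = -0.5150 + 1.2400i, |z|^2 = 1.8028
Iter 2: z = -1.7874 + -0.0372i, |z|^2 = 3.1961
Iter 3: z = 2.6783 + 1.3730i, |z|^2 = 9.0585
Escaped at iteration 3

Answer: 3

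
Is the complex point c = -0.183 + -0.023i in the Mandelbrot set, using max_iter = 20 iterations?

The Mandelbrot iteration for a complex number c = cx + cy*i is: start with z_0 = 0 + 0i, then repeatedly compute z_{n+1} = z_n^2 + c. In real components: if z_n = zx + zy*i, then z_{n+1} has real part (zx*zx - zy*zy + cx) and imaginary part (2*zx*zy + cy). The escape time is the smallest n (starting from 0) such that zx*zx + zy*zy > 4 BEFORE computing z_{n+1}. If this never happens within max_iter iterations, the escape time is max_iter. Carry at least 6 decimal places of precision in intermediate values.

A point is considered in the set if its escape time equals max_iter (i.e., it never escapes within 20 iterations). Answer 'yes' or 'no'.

Answer: yes

Derivation:
z_0 = 0 + 0i, c = -0.1830 + -0.0230i
Iter 1: z = -0.1830 + -0.0230i, |z|^2 = 0.0340
Iter 2: z = -0.1500 + -0.0146i, |z|^2 = 0.0227
Iter 3: z = -0.1607 + -0.0186i, |z|^2 = 0.0262
Iter 4: z = -0.1575 + -0.0170i, |z|^2 = 0.0251
Iter 5: z = -0.1585 + -0.0176i, |z|^2 = 0.0254
Iter 6: z = -0.1582 + -0.0174i, |z|^2 = 0.0253
Iter 7: z = -0.1583 + -0.0175i, |z|^2 = 0.0254
Iter 8: z = -0.1583 + -0.0175i, |z|^2 = 0.0253
Iter 9: z = -0.1583 + -0.0175i, |z|^2 = 0.0254
Iter 10: z = -0.1583 + -0.0175i, |z|^2 = 0.0254
Iter 11: z = -0.1583 + -0.0175i, |z|^2 = 0.0254
Iter 12: z = -0.1583 + -0.0175i, |z|^2 = 0.0254
Iter 13: z = -0.1583 + -0.0175i, |z|^2 = 0.0254
Iter 14: z = -0.1583 + -0.0175i, |z|^2 = 0.0254
Iter 15: z = -0.1583 + -0.0175i, |z|^2 = 0.0254
Iter 16: z = -0.1583 + -0.0175i, |z|^2 = 0.0254
Iter 17: z = -0.1583 + -0.0175i, |z|^2 = 0.0254
Iter 18: z = -0.1583 + -0.0175i, |z|^2 = 0.0254
Iter 19: z = -0.1583 + -0.0175i, |z|^2 = 0.0254
Did not escape in 20 iterations → in set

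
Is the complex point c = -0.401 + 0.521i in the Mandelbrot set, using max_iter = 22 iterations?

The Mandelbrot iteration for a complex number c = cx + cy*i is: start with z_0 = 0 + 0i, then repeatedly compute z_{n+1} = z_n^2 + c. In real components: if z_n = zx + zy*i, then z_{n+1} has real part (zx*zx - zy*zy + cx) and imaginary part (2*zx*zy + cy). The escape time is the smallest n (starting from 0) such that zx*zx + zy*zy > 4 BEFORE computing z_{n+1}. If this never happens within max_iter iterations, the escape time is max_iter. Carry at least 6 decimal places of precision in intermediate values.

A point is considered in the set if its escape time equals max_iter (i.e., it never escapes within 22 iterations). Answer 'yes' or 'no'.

z_0 = 0 + 0i, c = -0.4010 + 0.5210i
Iter 1: z = -0.4010 + 0.5210i, |z|^2 = 0.4322
Iter 2: z = -0.5116 + 0.1032i, |z|^2 = 0.2724
Iter 3: z = -0.1499 + 0.4154i, |z|^2 = 0.1951
Iter 4: z = -0.5511 + 0.3965i, |z|^2 = 0.4609
Iter 5: z = -0.2545 + 0.0840i, |z|^2 = 0.0718
Iter 6: z = -0.3433 + 0.4783i, |z|^2 = 0.3466
Iter 7: z = -0.5119 + 0.1926i, |z|^2 = 0.2991
Iter 8: z = -0.1761 + 0.3238i, |z|^2 = 0.1359
Iter 9: z = -0.4748 + 0.4070i, |z|^2 = 0.3911
Iter 10: z = -0.3411 + 0.1345i, |z|^2 = 0.1345
Iter 11: z = -0.3027 + 0.4292i, |z|^2 = 0.2759
Iter 12: z = -0.4936 + 0.2611i, |z|^2 = 0.3118
Iter 13: z = -0.2255 + 0.2632i, |z|^2 = 0.1202
Iter 14: z = -0.4194 + 0.4023i, |z|^2 = 0.3377
Iter 15: z = -0.3869 + 0.1836i, |z|^2 = 0.1834
Iter 16: z = -0.2850 + 0.3789i, |z|^2 = 0.2248
Iter 17: z = -0.4634 + 0.3050i, |z|^2 = 0.3077
Iter 18: z = -0.2793 + 0.2383i, |z|^2 = 0.1348
Iter 19: z = -0.3798 + 0.3879i, |z|^2 = 0.2947
Iter 20: z = -0.4072 + 0.2264i, |z|^2 = 0.2171
Iter 21: z = -0.2864 + 0.3366i, |z|^2 = 0.1954
Did not escape in 22 iterations → in set

Answer: yes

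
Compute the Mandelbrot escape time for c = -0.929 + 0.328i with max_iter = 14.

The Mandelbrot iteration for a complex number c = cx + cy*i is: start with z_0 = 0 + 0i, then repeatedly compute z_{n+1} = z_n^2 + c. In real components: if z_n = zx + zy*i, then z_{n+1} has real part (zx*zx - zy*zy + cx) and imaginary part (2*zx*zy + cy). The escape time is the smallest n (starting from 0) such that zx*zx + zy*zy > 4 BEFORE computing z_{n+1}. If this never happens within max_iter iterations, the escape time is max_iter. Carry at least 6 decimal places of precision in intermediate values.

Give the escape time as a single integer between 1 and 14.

Answer: 10

Derivation:
z_0 = 0 + 0i, c = -0.9290 + 0.3280i
Iter 1: z = -0.9290 + 0.3280i, |z|^2 = 0.9706
Iter 2: z = -0.1735 + -0.2814i, |z|^2 = 0.1093
Iter 3: z = -0.9781 + 0.4257i, |z|^2 = 1.1378
Iter 4: z = -0.1536 + -0.5047i, |z|^2 = 0.2783
Iter 5: z = -1.1601 + 0.4830i, |z|^2 = 1.5792
Iter 6: z = 0.1836 + -0.7927i, |z|^2 = 0.6621
Iter 7: z = -1.5236 + 0.0369i, |z|^2 = 2.3228
Iter 8: z = 1.3911 + 0.2157i, |z|^2 = 1.9817
Iter 9: z = 0.9597 + 0.9280i, |z|^2 = 1.7822
Iter 10: z = -0.8691 + 2.1092i, |z|^2 = 5.2042
Escaped at iteration 10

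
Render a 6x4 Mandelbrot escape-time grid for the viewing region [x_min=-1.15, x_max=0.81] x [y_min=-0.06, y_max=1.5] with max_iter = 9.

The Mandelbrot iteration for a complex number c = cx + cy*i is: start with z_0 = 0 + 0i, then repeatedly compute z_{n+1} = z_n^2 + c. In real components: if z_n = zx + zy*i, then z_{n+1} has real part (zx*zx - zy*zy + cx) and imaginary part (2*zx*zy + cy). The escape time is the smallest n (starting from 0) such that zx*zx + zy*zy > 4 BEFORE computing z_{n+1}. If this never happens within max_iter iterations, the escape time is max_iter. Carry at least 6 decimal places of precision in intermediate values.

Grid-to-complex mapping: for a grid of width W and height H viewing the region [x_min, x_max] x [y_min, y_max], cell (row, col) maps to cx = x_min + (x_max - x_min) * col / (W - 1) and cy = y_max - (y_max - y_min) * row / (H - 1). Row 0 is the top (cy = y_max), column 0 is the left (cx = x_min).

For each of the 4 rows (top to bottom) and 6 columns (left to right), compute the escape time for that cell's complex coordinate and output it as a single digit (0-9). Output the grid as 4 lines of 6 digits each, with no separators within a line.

Answer: 222222
335632
579973
999963

Derivation:
(row=0, col=0): c = -1.1500 + 1.5000i → escape time 2
(row=0, col=1): c = -0.7580 + 1.5000i → escape time 2
(row=0, col=2): c = -0.3660 + 1.5000i → escape time 2
(row=0, col=3): c = 0.0260 + 1.5000i → escape time 2
(row=0, col=4): c = 0.4180 + 1.5000i → escape time 2
(row=0, col=5): c = 0.8100 + 1.5000i → escape time 2
(row=1, col=0): c = -1.1500 + 0.9800i → escape time 3
(row=1, col=1): c = -0.7580 + 0.9800i → escape time 3
(row=1, col=2): c = -0.3660 + 0.9800i → escape time 5
(row=1, col=3): c = 0.0260 + 0.9800i → escape time 6
(row=1, col=4): c = 0.4180 + 0.9800i → escape time 3
(row=1, col=5): c = 0.8100 + 0.9800i → escape time 2
(row=2, col=0): c = -1.1500 + 0.4600i → escape time 5
(row=2, col=1): c = -0.7580 + 0.4600i → escape time 7
(row=2, col=2): c = -0.3660 + 0.4600i → escape time 9
(row=2, col=3): c = 0.0260 + 0.4600i → escape time 9
(row=2, col=4): c = 0.4180 + 0.4600i → escape time 7
(row=2, col=5): c = 0.8100 + 0.4600i → escape time 3
(row=3, col=0): c = -1.1500 + -0.0600i → escape time 9
(row=3, col=1): c = -0.7580 + -0.0600i → escape time 9
(row=3, col=2): c = -0.3660 + -0.0600i → escape time 9
(row=3, col=3): c = 0.0260 + -0.0600i → escape time 9
(row=3, col=4): c = 0.4180 + -0.0600i → escape time 6
(row=3, col=5): c = 0.8100 + -0.0600i → escape time 3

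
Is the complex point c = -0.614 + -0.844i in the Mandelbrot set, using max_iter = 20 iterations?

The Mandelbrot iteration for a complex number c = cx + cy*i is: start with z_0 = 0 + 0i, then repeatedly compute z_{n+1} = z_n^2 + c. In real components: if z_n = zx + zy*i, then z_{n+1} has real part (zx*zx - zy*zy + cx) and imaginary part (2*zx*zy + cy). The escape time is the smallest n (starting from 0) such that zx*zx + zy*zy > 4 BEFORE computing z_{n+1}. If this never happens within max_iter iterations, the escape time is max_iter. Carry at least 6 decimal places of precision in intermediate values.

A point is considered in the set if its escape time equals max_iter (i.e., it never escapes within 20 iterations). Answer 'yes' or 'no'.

z_0 = 0 + 0i, c = -0.6140 + -0.8440i
Iter 1: z = -0.6140 + -0.8440i, |z|^2 = 1.0893
Iter 2: z = -0.9493 + 0.1924i, |z|^2 = 0.9383
Iter 3: z = 0.2502 + -1.2094i, |z|^2 = 1.5252
Iter 4: z = -2.0140 + -1.4492i, |z|^2 = 6.1562
Escaped at iteration 4

Answer: no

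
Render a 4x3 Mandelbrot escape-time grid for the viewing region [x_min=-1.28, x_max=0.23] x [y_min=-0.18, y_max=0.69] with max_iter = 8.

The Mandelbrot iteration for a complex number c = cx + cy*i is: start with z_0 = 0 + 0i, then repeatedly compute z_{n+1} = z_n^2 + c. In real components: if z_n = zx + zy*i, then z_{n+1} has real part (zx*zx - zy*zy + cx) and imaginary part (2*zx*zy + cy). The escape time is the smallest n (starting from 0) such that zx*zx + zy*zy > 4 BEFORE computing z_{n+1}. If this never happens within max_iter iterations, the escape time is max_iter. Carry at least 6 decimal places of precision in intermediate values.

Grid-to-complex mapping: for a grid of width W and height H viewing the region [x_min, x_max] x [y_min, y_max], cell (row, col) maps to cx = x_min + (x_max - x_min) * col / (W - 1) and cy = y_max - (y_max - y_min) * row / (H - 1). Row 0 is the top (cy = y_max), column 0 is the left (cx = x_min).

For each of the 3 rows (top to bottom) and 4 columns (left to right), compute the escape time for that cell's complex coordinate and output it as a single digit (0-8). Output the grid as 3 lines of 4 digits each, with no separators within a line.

Answer: 3586
8888
8888

Derivation:
(row=0, col=0): c = -1.2800 + 0.6900i → escape time 3
(row=0, col=1): c = -0.7767 + 0.6900i → escape time 5
(row=0, col=2): c = -0.2733 + 0.6900i → escape time 8
(row=0, col=3): c = 0.2300 + 0.6900i → escape time 6
(row=1, col=0): c = -1.2800 + 0.2550i → escape time 8
(row=1, col=1): c = -0.7767 + 0.2550i → escape time 8
(row=1, col=2): c = -0.2733 + 0.2550i → escape time 8
(row=1, col=3): c = 0.2300 + 0.2550i → escape time 8
(row=2, col=0): c = -1.2800 + -0.1800i → escape time 8
(row=2, col=1): c = -0.7767 + -0.1800i → escape time 8
(row=2, col=2): c = -0.2733 + -0.1800i → escape time 8
(row=2, col=3): c = 0.2300 + -0.1800i → escape time 8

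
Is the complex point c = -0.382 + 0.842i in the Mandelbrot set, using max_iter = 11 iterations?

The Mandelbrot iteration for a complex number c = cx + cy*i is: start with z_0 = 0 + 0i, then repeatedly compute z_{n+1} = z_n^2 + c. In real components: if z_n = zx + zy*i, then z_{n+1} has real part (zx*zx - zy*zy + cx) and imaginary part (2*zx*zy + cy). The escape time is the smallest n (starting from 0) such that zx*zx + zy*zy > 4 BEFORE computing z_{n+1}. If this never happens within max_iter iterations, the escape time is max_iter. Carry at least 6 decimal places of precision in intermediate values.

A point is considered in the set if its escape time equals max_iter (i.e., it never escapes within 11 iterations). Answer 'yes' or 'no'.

z_0 = 0 + 0i, c = -0.3820 + 0.8420i
Iter 1: z = -0.3820 + 0.8420i, |z|^2 = 0.8549
Iter 2: z = -0.9450 + 0.1987i, |z|^2 = 0.9326
Iter 3: z = 0.4716 + 0.4664i, |z|^2 = 0.4400
Iter 4: z = -0.3771 + 1.2819i, |z|^2 = 1.7856
Iter 5: z = -1.8831 + -0.1249i, |z|^2 = 3.5618
Iter 6: z = 3.1486 + 1.3124i, |z|^2 = 11.6363
Escaped at iteration 6

Answer: no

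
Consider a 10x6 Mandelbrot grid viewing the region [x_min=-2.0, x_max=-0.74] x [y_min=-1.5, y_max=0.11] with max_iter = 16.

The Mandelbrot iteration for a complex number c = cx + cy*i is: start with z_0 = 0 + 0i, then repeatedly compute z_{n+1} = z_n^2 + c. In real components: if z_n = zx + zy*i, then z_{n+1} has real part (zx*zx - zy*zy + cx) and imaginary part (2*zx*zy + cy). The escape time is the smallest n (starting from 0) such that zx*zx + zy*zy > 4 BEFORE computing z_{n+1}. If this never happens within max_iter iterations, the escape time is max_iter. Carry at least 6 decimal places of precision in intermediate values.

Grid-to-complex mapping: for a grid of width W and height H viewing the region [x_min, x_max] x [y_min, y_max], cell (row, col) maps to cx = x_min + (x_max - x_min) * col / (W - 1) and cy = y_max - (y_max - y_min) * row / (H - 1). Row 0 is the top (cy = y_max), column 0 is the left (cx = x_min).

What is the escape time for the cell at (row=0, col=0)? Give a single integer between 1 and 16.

z_0 = 0 + 0i, c = -2.0000 + 0.1100i
Iter 1: z = -2.0000 + 0.1100i, |z|^2 = 4.0121
Escaped at iteration 1

Answer: 1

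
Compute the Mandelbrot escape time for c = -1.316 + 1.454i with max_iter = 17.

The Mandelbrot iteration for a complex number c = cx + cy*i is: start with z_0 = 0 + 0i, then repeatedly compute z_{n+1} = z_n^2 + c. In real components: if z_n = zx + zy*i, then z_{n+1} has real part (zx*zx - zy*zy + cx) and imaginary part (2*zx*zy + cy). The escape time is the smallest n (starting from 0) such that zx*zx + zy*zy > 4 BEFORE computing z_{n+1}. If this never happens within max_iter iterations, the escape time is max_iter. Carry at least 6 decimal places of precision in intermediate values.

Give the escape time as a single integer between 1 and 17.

z_0 = 0 + 0i, c = -1.3160 + 1.4540i
Iter 1: z = -1.3160 + 1.4540i, |z|^2 = 3.8460
Iter 2: z = -1.6983 + -2.3729i, |z|^2 = 8.5149
Escaped at iteration 2

Answer: 2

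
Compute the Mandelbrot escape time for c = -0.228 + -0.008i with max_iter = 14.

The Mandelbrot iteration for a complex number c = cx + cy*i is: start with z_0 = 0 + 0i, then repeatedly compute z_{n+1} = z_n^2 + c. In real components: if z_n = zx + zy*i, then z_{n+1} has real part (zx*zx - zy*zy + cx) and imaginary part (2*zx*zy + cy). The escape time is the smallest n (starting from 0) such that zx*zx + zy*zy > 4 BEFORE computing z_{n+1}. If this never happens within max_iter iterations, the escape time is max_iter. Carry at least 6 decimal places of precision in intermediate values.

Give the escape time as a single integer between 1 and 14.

Answer: 14

Derivation:
z_0 = 0 + 0i, c = -0.2280 + -0.0080i
Iter 1: z = -0.2280 + -0.0080i, |z|^2 = 0.0520
Iter 2: z = -0.1761 + -0.0044i, |z|^2 = 0.0310
Iter 3: z = -0.1970 + -0.0065i, |z|^2 = 0.0389
Iter 4: z = -0.1892 + -0.0055i, |z|^2 = 0.0358
Iter 5: z = -0.1922 + -0.0059i, |z|^2 = 0.0370
Iter 6: z = -0.1911 + -0.0057i, |z|^2 = 0.0365
Iter 7: z = -0.1915 + -0.0058i, |z|^2 = 0.0367
Iter 8: z = -0.1914 + -0.0058i, |z|^2 = 0.0366
Iter 9: z = -0.1914 + -0.0058i, |z|^2 = 0.0367
Iter 10: z = -0.1914 + -0.0058i, |z|^2 = 0.0367
Iter 11: z = -0.1914 + -0.0058i, |z|^2 = 0.0367
Iter 12: z = -0.1914 + -0.0058i, |z|^2 = 0.0367
Iter 13: z = -0.1914 + -0.0058i, |z|^2 = 0.0367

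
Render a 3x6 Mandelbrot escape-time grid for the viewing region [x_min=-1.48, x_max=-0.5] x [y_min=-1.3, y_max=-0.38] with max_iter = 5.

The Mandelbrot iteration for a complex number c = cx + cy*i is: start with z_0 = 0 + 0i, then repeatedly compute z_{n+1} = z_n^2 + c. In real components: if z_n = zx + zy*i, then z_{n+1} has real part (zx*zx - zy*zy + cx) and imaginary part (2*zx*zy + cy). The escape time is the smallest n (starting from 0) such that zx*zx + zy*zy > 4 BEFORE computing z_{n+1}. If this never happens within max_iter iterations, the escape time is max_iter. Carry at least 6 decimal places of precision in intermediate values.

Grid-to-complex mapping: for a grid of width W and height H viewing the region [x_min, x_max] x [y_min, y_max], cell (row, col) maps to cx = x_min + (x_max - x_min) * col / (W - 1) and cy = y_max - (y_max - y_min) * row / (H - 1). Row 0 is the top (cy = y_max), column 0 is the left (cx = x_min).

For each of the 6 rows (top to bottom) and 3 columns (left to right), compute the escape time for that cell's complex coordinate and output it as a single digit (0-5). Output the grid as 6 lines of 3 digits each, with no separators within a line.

Answer: 455
355
345
334
233
223

Derivation:
(row=0, col=0): c = -1.4800 + -0.3800i → escape time 4
(row=0, col=1): c = -0.9900 + -0.3800i → escape time 5
(row=0, col=2): c = -0.5000 + -0.3800i → escape time 5
(row=1, col=0): c = -1.4800 + -0.5640i → escape time 3
(row=1, col=1): c = -0.9900 + -0.5640i → escape time 5
(row=1, col=2): c = -0.5000 + -0.5640i → escape time 5
(row=2, col=0): c = -1.4800 + -0.7480i → escape time 3
(row=2, col=1): c = -0.9900 + -0.7480i → escape time 4
(row=2, col=2): c = -0.5000 + -0.7480i → escape time 5
(row=3, col=0): c = -1.4800 + -0.9320i → escape time 3
(row=3, col=1): c = -0.9900 + -0.9320i → escape time 3
(row=3, col=2): c = -0.5000 + -0.9320i → escape time 4
(row=4, col=0): c = -1.4800 + -1.1160i → escape time 2
(row=4, col=1): c = -0.9900 + -1.1160i → escape time 3
(row=4, col=2): c = -0.5000 + -1.1160i → escape time 3
(row=5, col=0): c = -1.4800 + -1.3000i → escape time 2
(row=5, col=1): c = -0.9900 + -1.3000i → escape time 2
(row=5, col=2): c = -0.5000 + -1.3000i → escape time 3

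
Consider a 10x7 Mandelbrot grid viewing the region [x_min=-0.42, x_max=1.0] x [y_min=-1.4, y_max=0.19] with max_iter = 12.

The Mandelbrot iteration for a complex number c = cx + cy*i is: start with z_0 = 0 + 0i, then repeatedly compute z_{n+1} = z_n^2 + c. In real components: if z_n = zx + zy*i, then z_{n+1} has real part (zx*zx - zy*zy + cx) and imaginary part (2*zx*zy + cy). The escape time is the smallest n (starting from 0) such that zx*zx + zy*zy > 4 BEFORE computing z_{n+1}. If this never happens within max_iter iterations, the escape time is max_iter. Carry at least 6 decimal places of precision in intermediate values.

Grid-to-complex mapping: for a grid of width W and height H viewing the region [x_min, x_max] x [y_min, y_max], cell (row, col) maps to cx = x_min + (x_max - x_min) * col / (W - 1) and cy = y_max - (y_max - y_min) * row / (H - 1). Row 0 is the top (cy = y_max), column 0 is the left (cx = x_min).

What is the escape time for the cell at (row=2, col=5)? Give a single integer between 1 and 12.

Answer: 12

Derivation:
z_0 = 0 + 0i, c = 0.3689 + -0.3400i
Iter 1: z = 0.3689 + -0.3400i, |z|^2 = 0.2517
Iter 2: z = 0.3894 + -0.5908i, |z|^2 = 0.5007
Iter 3: z = 0.1714 + -0.8001i, |z|^2 = 0.6696
Iter 4: z = -0.2419 + -0.6143i, |z|^2 = 0.4359
Iter 5: z = 0.0501 + -0.0428i, |z|^2 = 0.0043
Iter 6: z = 0.3696 + -0.3443i, |z|^2 = 0.2551
Iter 7: z = 0.3869 + -0.5945i, |z|^2 = 0.5031
Iter 8: z = 0.1652 + -0.8000i, |z|^2 = 0.6674
Iter 9: z = -0.2439 + -0.6043i, |z|^2 = 0.4247
Iter 10: z = 0.0631 + -0.0452i, |z|^2 = 0.0060
Iter 11: z = 0.3708 + -0.3457i, |z|^2 = 0.2570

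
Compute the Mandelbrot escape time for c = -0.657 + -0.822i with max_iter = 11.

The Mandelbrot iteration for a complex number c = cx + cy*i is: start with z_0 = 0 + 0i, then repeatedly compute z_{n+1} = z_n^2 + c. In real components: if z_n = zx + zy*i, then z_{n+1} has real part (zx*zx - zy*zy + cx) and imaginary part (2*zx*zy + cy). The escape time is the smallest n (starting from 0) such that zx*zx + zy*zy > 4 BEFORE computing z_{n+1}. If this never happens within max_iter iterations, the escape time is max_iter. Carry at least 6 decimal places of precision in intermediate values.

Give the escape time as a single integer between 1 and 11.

z_0 = 0 + 0i, c = -0.6570 + -0.8220i
Iter 1: z = -0.6570 + -0.8220i, |z|^2 = 1.1073
Iter 2: z = -0.9010 + 0.2581i, |z|^2 = 0.8785
Iter 3: z = 0.0882 + -1.2871i, |z|^2 = 1.6645
Iter 4: z = -2.3059 + -1.0492i, |z|^2 = 6.4180
Escaped at iteration 4

Answer: 4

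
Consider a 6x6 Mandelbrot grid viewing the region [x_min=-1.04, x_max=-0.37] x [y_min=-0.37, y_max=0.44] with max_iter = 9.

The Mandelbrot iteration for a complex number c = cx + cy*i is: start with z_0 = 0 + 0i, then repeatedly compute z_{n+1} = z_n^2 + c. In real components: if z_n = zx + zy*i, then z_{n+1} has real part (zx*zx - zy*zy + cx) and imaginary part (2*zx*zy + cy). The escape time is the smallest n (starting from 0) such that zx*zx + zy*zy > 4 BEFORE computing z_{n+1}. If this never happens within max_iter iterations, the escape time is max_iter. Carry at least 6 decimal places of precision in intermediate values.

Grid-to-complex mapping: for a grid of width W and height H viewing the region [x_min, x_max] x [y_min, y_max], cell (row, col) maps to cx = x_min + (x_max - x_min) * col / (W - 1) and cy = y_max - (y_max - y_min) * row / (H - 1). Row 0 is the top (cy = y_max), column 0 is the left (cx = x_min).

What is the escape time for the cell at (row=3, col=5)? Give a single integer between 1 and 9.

Answer: 9

Derivation:
z_0 = 0 + 0i, c = -0.3700 + -0.0460i
Iter 1: z = -0.3700 + -0.0460i, |z|^2 = 0.1390
Iter 2: z = -0.2352 + -0.0120i, |z|^2 = 0.0555
Iter 3: z = -0.3148 + -0.0404i, |z|^2 = 0.1007
Iter 4: z = -0.2725 + -0.0206i, |z|^2 = 0.0747
Iter 5: z = -0.2962 + -0.0348i, |z|^2 = 0.0889
Iter 6: z = -0.2835 + -0.0254i, |z|^2 = 0.0810
Iter 7: z = -0.2903 + -0.0316i, |z|^2 = 0.0853
Iter 8: z = -0.2867 + -0.0277i, |z|^2 = 0.0830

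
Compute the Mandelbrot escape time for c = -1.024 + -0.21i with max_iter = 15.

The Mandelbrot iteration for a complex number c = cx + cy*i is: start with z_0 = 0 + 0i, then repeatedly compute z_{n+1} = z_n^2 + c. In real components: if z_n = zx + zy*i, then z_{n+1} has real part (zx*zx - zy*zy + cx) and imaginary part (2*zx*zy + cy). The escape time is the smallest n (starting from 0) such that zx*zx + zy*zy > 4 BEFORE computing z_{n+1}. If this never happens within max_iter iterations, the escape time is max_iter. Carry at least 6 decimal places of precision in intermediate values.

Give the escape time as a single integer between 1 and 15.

Answer: 15

Derivation:
z_0 = 0 + 0i, c = -1.0240 + -0.2100i
Iter 1: z = -1.0240 + -0.2100i, |z|^2 = 1.0927
Iter 2: z = -0.0195 + 0.2201i, |z|^2 = 0.0488
Iter 3: z = -1.0721 + -0.2186i, |z|^2 = 1.1971
Iter 4: z = 0.0775 + 0.2587i, |z|^2 = 0.0729
Iter 5: z = -1.0849 + -0.1699i, |z|^2 = 1.2059
Iter 6: z = 0.1242 + 0.1586i, |z|^2 = 0.0406
Iter 7: z = -1.0337 + -0.1706i, |z|^2 = 1.0977
Iter 8: z = 0.0155 + 0.1427i, |z|^2 = 0.0206
Iter 9: z = -1.0441 + -0.2056i, |z|^2 = 1.1325
Iter 10: z = 0.0239 + 0.2193i, |z|^2 = 0.0487
Iter 11: z = -1.0715 + -0.1995i, |z|^2 = 1.1879
Iter 12: z = 0.0843 + 0.2175i, |z|^2 = 0.0544
Iter 13: z = -1.0642 + -0.1733i, |z|^2 = 1.1626
Iter 14: z = 0.0785 + 0.1589i, |z|^2 = 0.0314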